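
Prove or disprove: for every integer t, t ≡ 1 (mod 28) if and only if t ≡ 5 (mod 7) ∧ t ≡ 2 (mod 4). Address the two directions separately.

(⟹) This fails: t = 1 gives 1 ≡ 1 (mod 28) but 1 ≡ 1 (mod 7), so the conjunction on the right does not hold.

(⟸) This fails: t = 26 satisfies both congruences on the right (26 ≡ 5 mod 7 and 26 ≡ 2 mod 4) yet 26 ≡ 26 (mod 28), not 1.

(⇒) fails and (⇐) fails.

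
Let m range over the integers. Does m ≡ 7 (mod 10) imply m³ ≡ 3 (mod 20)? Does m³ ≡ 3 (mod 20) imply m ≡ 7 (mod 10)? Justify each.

(⇒) fails; (⇐) holds.

(⇒) This fails: take m = 17. Then 17 ≡ 7 (mod 10), but 17³ = 4913 ≡ 13 (mod 20), not 3.

(⇐) Conversely, the residues r modulo 20 with r³ ≡ 3 (mod 20) are exactly {7}, and each is ≡ 7 (mod 10).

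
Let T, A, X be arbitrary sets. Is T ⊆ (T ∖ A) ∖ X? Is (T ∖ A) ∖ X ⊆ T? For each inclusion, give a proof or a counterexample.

(⊆) fails; (⊇) holds.

(⊇) Let x ∈ (T ∖ A) ∖ X. Then x ∈ T and x ∉ A, X, from which x ∈ T.

(⊆) This inclusion fails. Take T = {1}, A = {1}, X = ∅; then 1 ∈ T but 1 ∉ (T ∖ A) ∖ X.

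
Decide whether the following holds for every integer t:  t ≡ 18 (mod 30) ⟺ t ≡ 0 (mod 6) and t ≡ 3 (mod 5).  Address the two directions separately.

Both implications hold.

(⇐) If t ≡ 0 (mod 6) and t ≡ 3 (mod 5), then by the Chinese remainder theorem t ≡ 18 (mod 30). This is exactly t ≡ 18 (mod 30).

(⇒) Suppose t ≡ 18 (mod 30); write t = 30j + 18. Since 6 ∣ 30, reducing mod 6 gives t ≡ 18 ≡ 0 (mod 6); since 5 ∣ 30, reducing mod 5 gives t ≡ 18 ≡ 3 (mod 5).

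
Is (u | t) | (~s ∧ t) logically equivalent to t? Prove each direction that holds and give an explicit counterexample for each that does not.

(⟹) This fails. Under s = F, u = T, t = F, the left side is true but the right side is false.

(⟸) Assume the antecedent. If s is true, the antecedent forces (s = T, u = F, t = T) or (s = T, u = T, t = T), and (u | t) | (~s ∧ t) holds there. If s is false, the antecedent forces (s = F, u = F, t = T) or (s = F, u = T, t = T), and (u | t) | (~s ∧ t) holds there. Either way (u | t) | (~s ∧ t) holds.

Only the converse holds.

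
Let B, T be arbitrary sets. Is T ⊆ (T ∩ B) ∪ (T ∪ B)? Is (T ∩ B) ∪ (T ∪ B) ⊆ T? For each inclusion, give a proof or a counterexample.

The sets are not equal: only the forward inclusion holds.

(⊆) Let x ∈ T. Then either x ∈ T and x ∉ B; or x ∈ B ∩ T. In each case x ∈ (T ∩ B) ∪ (T ∪ B), so T ⊆ (T ∩ B) ∪ (T ∪ B).

(⊇) This inclusion fails. Take B = {1}, T = ∅; then 1 ∈ (T ∩ B) ∪ (T ∪ B) but 1 ∉ T.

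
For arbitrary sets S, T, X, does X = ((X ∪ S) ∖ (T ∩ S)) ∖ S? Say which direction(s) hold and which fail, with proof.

(⊆) This inclusion fails. Take S = {1}, T = ∅, X = {1}; then 1 ∈ X but 1 ∉ ((X ∪ S) ∖ (T ∩ S)) ∖ S.

(⊇) Let x ∈ ((X ∪ S) ∖ (T ∩ S)) ∖ S. Then either x ∈ X and x ∉ S, T; or x ∈ T ∩ X and x ∉ S. In each case x ∈ X, so ((X ∪ S) ∖ (T ∩ S)) ∖ S ⊆ X.

Only the reverse inclusion holds.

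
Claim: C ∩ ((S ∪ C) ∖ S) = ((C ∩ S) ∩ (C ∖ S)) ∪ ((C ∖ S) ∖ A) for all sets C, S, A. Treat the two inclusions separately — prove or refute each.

The sets are not equal: only the reverse inclusion holds.

(⟹) This inclusion fails. Take C = {1}, S = ∅, A = {1}; then 1 ∈ C ∩ ((S ∪ C) ∖ S) but 1 ∉ ((C ∩ S) ∩ (C ∖ S)) ∪ ((C ∖ S) ∖ A).

(⟸) Let x ∈ ((C ∩ S) ∩ (C ∖ S)) ∪ ((C ∖ S) ∖ A). Then x ∈ C and x ∉ S, A, from which x ∈ C ∩ ((S ∪ C) ∖ S).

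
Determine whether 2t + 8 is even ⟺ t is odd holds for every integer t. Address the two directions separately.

Forward direction. This fails: take t = 6. Then 2t + 8 = 20, which is even, yet t = 6 is even, not odd.

Converse. Suppose t is odd. Since 2 is even, 2t is even for every t, so 2t + 8 has the same parity as 8, which is even. Hence 2t + 8 is even.

Only the reverse direction holds.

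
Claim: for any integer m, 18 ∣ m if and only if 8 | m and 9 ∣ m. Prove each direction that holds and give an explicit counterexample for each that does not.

[⇒] This fails: take m = 18. Certainly 18 ∣ 18, but 8 ∤ 18.

[⇐] Suppose 8 ∣ m and 9 ∣ m. Any common multiple of 8 and 9 is a multiple of their lcm; here gcd(8, 9) = 1, so lcm(8, 9) = 8·9 = 72, so 72 ∣ m. Since 18 ∣ 72, it follows that 18 ∣ m.

Not equivalent: only (⇐) holds.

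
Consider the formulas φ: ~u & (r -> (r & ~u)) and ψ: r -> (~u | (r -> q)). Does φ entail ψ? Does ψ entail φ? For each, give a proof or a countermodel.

(⇒) holds; (⇐) fails.

(⇒) Assume the antecedent. If r is true, the antecedent forces (r = T, u = F, q = F) or (r = T, u = F, q = T), and r -> (~u | (r -> q)) holds there. If r is false, r -> (~u | (r -> q)) reduces to true regardless of the other variables. Either way r -> (~u | (r -> q)) holds.

(⇐) This fails. Under r = F, u = T, q = F, the left side is false but the right side is true.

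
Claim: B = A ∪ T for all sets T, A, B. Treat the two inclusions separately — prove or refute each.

Forward inclusion. This inclusion fails. Take T = ∅, A = ∅, B = {1}; then 1 ∈ B but 1 ∉ A ∪ T.

Reverse inclusion. This inclusion fails. Take T = {1}, A = ∅, B = ∅; then 1 ∈ A ∪ T but 1 ∉ B.

Neither inclusion holds.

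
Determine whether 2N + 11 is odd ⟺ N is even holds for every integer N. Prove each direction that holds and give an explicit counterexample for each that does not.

(⇒) This fails: take N = 1. Then 2N + 11 = 13, which is odd, yet N = 1 is odd, not even.

(⇐) Suppose N is even. Since 2 is even, 2N is even for every N, so 2N + 11 has the same parity as 11, which is odd. Hence 2N + 11 is odd.

Only the converse holds.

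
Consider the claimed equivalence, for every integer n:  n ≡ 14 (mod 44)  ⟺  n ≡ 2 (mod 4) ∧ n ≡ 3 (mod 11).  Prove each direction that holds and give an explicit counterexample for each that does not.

(⟸) If n ≡ 2 (mod 4) and n ≡ 3 (mod 11), then by the Chinese remainder theorem n ≡ 14 (mod 44). This is exactly n ≡ 14 (mod 44).

(⟹) Suppose n ≡ 14 (mod 44); write n = 44j + 14. Since 4 ∣ 44, reducing mod 4 gives n ≡ 14 ≡ 2 (mod 4); since 11 ∣ 44, reducing mod 11 gives n ≡ 14 ≡ 3 (mod 11).

Equivalent; both directions hold.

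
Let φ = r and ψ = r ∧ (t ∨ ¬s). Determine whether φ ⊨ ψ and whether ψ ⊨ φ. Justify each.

Only the reverse direction holds.

[⇒] This fails. Under r = T, s = T, t = F, the left side is true but the right side is false.

[⇐] Assume the antecedent. If r is true, r reduces to true regardless of the other variables. If r is false, the antecedent cannot hold. Either way r holds.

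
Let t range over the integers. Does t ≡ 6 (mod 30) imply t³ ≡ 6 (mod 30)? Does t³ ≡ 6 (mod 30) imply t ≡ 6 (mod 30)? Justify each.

The biconditional holds.

(→) Suppose t ≡ 6 (mod 30). Write t = 30j + 6. Then (30j + 6)³ = 27000j³ + 16200j² + 3240j + 216 = 30(900j³ + 540j² + 108j + 7) + 6, so t³ ≡ 6 (mod 30).

(←) Conversely, suppose t³ ≡ 6 (mod 30). The only residue r in {0, …, 29} with r³ ≡ 6 (mod 30) is r = 6, so t ≡ 6 (mod 30).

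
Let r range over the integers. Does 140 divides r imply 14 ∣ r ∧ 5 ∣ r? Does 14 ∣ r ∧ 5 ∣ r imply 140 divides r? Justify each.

(⟸) This fails: take r = 70. Both 14 ∣ 70 and 5 ∣ 70, yet 70 is not a multiple of 140 (since 70 = 0·140 + 70), so 140 ∤ 70.

(⟹) If 140 ∣ r, write r = 140q. Since 140 = 10·14, r = 14·(10q), so 14 ∣ r; and since 140 = 28·5, r = 5·(28q), so 5 ∣ r.

Only the forward direction holds.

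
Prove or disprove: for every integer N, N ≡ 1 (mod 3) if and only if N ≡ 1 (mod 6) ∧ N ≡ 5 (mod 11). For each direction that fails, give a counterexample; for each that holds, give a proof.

Only the reverse direction holds.

(→) This fails: N = 1 gives 1 ≡ 1 (mod 3) but 1 ≡ 1 (mod 11), so the conjunction on the right does not hold.

(←) Conversely, if N ≡ 1 (mod 6) and N ≡ 5 (mod 11), then by the Chinese remainder theorem N ≡ 49 (mod 66). Since 49 ≡ 1 (mod 3) and 3 ∣ 66, we get N ≡ 1 (mod 3).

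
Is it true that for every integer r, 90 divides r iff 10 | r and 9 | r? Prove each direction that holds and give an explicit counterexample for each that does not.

Both directions hold.

(←) Suppose 10 ∣ r and 9 ∣ r. Any common multiple of 10 and 9 is a multiple of their lcm; here gcd(10, 9) = 1, so lcm(10, 9) = 10·9 = 90, so 90 ∣ r.

(→) If 90 ∣ r, write r = 90q. Since 90 = 9·10, r = 10·(9q), so 10 ∣ r; and since 90 = 10·9, r = 9·(10q), so 9 ∣ r.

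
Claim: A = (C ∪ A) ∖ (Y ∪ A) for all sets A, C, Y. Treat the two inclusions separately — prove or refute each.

(⟹) This inclusion fails. Take A = {1}, C = ∅, Y = ∅; then 1 ∈ A but 1 ∉ (C ∪ A) ∖ (Y ∪ A).

(⟸) This inclusion fails. Take A = ∅, C = {1}, Y = ∅; then 1 ∈ (C ∪ A) ∖ (Y ∪ A) but 1 ∉ A.

(⊆) fails and (⊇) fails.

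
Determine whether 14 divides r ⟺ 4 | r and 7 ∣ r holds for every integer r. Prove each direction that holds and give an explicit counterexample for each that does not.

[⇒] This fails: take r = 14. Certainly 14 ∣ 14, but 4 ∤ 14.

[⇐] Suppose 4 ∣ r and 7 ∣ r. Any common multiple of 4 and 7 is a multiple of their lcm; here gcd(4, 7) = 1, so lcm(4, 7) = 4·7 = 28, so 28 ∣ r. Since 14 ∣ 28, it follows that 14 ∣ r.

The forward direction fails; the converse holds.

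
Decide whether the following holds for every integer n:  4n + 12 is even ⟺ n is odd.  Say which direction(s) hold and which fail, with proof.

Only the reverse direction holds.

(⟹) This fails: take n = 0. Then 4n + 12 = 12, which is even, yet n = 0 is even, not odd.

(⟸) Suppose n is odd. Since 4 is even, 4n is even for every n, so 4n + 12 has the same parity as 12, which is even. Hence 4n + 12 is even.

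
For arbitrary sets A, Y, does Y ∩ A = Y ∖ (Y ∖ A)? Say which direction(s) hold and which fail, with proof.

The two sets are equal.

(⊆) Let x ∈ Y ∩ A. Then x ∈ A ∩ Y, from which x ∈ Y ∖ (Y ∖ A).

(⊇) Let x ∈ Y ∖ (Y ∖ A). Then x ∈ A ∩ Y, from which x ∈ Y ∩ A.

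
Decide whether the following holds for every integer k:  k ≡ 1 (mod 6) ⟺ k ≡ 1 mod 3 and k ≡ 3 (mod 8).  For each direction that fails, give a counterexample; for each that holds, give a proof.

(→) This fails: k = 1 gives 1 ≡ 1 (mod 6) but 1 ≡ 1 (mod 8), so the conjunction on the right does not hold.

(←) Conversely, if k ≡ 1 (mod 3) and k ≡ 3 (mod 8), then by the Chinese remainder theorem k ≡ 19 (mod 24). Since 19 ≡ 1 (mod 6) and 6 ∣ 24, we get k ≡ 1 (mod 6).

Only the converse holds.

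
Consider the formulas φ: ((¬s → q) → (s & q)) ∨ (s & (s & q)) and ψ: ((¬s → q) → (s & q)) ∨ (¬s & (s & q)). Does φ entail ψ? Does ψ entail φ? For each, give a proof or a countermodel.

The biconditional holds.

(⇒) Assume the antecedent. If s is true, the antecedent forces (s = T, q = T), and the consequent holds there. If s is false, the antecedent forces (s = F, q = F), and the consequent holds there. Either way the consequent holds.

(⇐) Assume the antecedent. If s is true, the antecedent forces (s = T, q = T), and the consequent holds there. If s is false, the antecedent forces (s = F, q = F), and the consequent holds there. Either way the consequent holds.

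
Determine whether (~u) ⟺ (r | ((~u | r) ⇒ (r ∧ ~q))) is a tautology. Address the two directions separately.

Neither direction holds.

(⟹) This fails. Under r = F, u = F, q = F, the left side is true but the right side is false.

(⟸) This fails. Under r = F, u = T, q = F, the left side is false but the right side is true.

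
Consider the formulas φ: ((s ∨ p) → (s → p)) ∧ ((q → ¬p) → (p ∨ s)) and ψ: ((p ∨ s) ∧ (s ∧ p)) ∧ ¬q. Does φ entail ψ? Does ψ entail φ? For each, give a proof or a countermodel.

(→) This fails. Under q = F, p = T, s = F, the left side is true but the right side is false.

(←) Assume the antecedent. If q is true, the antecedent cannot hold. If q is false, the antecedent forces (q = F, p = T, s = T), and the consequent holds there. Either way the consequent holds.

The forward direction fails; the converse holds.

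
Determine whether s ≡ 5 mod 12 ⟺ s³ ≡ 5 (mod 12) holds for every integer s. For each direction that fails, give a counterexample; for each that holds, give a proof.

The biconditional holds.

(⇐) Suppose s³ ≡ 5 (mod 12). The only residue r in {0, …, 11} with r³ ≡ 5 (mod 12) is r = 5, so s ≡ 5 (mod 12).

(⇒) Suppose s ≡ 5 mod 12. Write s = 12j + 5. Then (12j + 5)³ = 1728j³ + 2160j² + 900j + 125 = 12(144j³ + 180j² + 75j + 10) + 5, so s³ ≡ 5 (mod 12).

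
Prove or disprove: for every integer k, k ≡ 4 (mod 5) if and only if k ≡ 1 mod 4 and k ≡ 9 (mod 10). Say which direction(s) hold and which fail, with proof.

Only the converse holds.

(→) This fails: k = 19 gives 19 ≡ 4 (mod 5) but 19 ≡ 3 (mod 4), so the conjunction on the right does not hold.

(←) Conversely, if k ≡ 1 (mod 4) and k ≡ 9 (mod 10), then by the Chinese remainder theorem k ≡ 9 (mod 20). Since 9 ≡ 4 (mod 5) and 5 ∣ 20, we get k ≡ 4 (mod 5).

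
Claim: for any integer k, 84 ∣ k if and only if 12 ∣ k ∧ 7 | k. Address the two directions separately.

Both directions hold; the statement is true.

(⇒) If 84 ∣ k, write k = 84q. Since 84 = 7·12, k = 12·(7q), so 12 ∣ k; and since 84 = 12·7, k = 7·(12q), so 7 ∣ k.

(⇐) Suppose 12 ∣ k and 7 ∣ k. Any common multiple of 12 and 7 is a multiple of their lcm; here gcd(12, 7) = 1, so lcm(12, 7) = 12·7 = 84, so 84 ∣ k.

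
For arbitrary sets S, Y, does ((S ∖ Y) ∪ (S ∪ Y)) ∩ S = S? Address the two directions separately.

Both inclusions hold; the sets are equal.

Forward inclusion. Let x ∈ ((S ∖ Y) ∪ (S ∪ Y)) ∩ S. Then either x ∈ S and x ∉ Y; or x ∈ S ∩ Y. In each case x ∈ S, so ((S ∖ Y) ∪ (S ∪ Y)) ∩ S ⊆ S.

Reverse inclusion. Let x ∈ S. Then either x ∈ S and x ∉ Y; or x ∈ S ∩ Y. In each case x ∈ ((S ∖ Y) ∪ (S ∪ Y)) ∩ S, so S ⊆ ((S ∖ Y) ∪ (S ∪ Y)) ∩ S.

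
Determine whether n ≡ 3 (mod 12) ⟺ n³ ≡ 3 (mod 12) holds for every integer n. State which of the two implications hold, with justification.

(→) Suppose n ≡ 3 (mod 12). Write n = 12j + 3. Then (12j + 3)³ = 1728j³ + 1296j² + 324j + 27 = 12(144j³ + 108j² + 27j + 2) + 3, so n³ ≡ 3 (mod 12).

(←) Conversely, suppose n³ ≡ 3 (mod 12). The only residue r in {0, …, 11} with r³ ≡ 3 (mod 12) is r = 3, so n ≡ 3 (mod 12).

The biconditional holds.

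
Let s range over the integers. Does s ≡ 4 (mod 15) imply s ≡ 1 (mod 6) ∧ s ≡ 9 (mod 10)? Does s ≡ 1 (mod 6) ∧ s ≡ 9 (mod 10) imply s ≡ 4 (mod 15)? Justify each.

(⇒) fails; (⇐) holds.

(→) This fails: s = 4 gives 4 ≡ 4 (mod 15) but 4 ≡ 4 (mod 6), so the conjunction on the right does not hold.

(←) Conversely, if s ≡ 1 (mod 6) and s ≡ 9 (mod 10), then by the Chinese remainder theorem s ≡ 19 (mod 30). Since 19 ≡ 4 (mod 15) and 15 ∣ 30, we get s ≡ 4 (mod 15).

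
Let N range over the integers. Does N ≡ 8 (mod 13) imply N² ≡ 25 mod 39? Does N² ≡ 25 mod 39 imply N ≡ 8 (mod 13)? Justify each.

[⇒] This fails: take N = 21. Then 21 ≡ 8 (mod 13), but 21² = 441 ≡ 12 (mod 39), not 25.

[⇐] This fails: take N = 5. Then 5² = 25 ≡ 25 (mod 39), yet 5 ≡ 5 (mod 13), not 8.

(⇒) fails and (⇐) fails.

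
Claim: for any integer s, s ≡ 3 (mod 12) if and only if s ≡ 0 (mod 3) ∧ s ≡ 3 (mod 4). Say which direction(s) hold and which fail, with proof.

Converse. If s ≡ 0 (mod 3) and s ≡ 3 (mod 4), then by the Chinese remainder theorem s ≡ 3 (mod 12). This is exactly s ≡ 3 (mod 12).

Forward direction. Suppose s ≡ 3 (mod 12); write s = 12j + 3. Since 3 ∣ 12, reducing mod 3 gives s ≡ 3 ≡ 0 (mod 3); since 4 ∣ 12, reducing mod 4 gives s ≡ 3 (mod 4).

Equivalent; both directions hold.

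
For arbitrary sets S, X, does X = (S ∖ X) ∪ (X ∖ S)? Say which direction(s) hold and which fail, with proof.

Neither inclusion holds.

Forward inclusion. This inclusion fails. Take S = {1}, X = {1}; then 1 ∈ X but 1 ∉ (S ∖ X) ∪ (X ∖ S).

Reverse inclusion. This inclusion fails. Take S = {1}, X = ∅; then 1 ∈ (S ∖ X) ∪ (X ∖ S) but 1 ∉ X.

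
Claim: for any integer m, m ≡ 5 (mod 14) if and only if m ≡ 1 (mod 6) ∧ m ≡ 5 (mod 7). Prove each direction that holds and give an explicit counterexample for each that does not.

(⇒) This fails: m = 33 gives 33 ≡ 5 (mod 14) but 33 ≡ 3 (mod 6), so the conjunction on the right does not hold.

(⇐) Conversely, if m ≡ 1 (mod 6) and m ≡ 5 (mod 7), then by the Chinese remainder theorem m ≡ 19 (mod 42). Since 19 ≡ 5 (mod 14) and 14 ∣ 42, we get m ≡ 5 (mod 14).

The forward direction fails; the converse holds.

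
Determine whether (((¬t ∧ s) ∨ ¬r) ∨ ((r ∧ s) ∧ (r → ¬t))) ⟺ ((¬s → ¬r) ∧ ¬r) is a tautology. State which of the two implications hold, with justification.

Only the reverse direction holds.

(⟹) This fails. Under s = T, r = T, t = F, the left side is true but the right side is false.

(⟸) Assume the antecedent. If s is true, the antecedent forces (s = T, r = F, t = F) or (s = T, r = F, t = T), and the consequent holds there. If s is false, the antecedent forces (s = F, r = F, t = F) or (s = F, r = F, t = T), and the consequent holds there. Either way the consequent holds.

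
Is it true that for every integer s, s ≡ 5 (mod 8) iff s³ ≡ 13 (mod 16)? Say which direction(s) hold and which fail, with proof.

Forward direction. This fails: take s = 13. Then 13 ≡ 5 (mod 8), but 13³ = 2197 ≡ 5 (mod 16), not 13.

Converse. The residues r modulo 16 with r³ ≡ 13 (mod 16) are exactly {5}, and each is ≡ 5 (mod 8).

(⇒) fails; (⇐) holds.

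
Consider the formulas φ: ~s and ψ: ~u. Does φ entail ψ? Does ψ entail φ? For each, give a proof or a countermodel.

(→) This fails. Under u = T, s = F, the left side is true but the right side is false.

(←) This fails. Under u = F, s = T, the left side is false but the right side is true.

Neither implication holds.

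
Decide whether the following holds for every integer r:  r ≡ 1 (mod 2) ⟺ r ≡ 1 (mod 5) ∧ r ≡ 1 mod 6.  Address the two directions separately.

[⇒] This fails: r = 3 gives 3 ≡ 1 (mod 2) but 3 ≡ 3 (mod 5), so the conjunction on the right does not hold.

[⇐] Conversely, if r ≡ 1 (mod 5) and r ≡ 1 (mod 6), then by the Chinese remainder theorem r ≡ 1 (mod 30). Since 1 ≡ 1 (mod 2) and 2 ∣ 30, we get r ≡ 1 (mod 2).

Not equivalent: only (⇐) holds.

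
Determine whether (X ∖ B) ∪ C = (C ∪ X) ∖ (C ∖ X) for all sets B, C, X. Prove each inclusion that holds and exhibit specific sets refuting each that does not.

Neither inclusion holds.

(⊆) This inclusion fails. Take B = ∅, C = {1}, X = ∅; then 1 ∈ (X ∖ B) ∪ C but 1 ∉ (C ∪ X) ∖ (C ∖ X).

(⊇) This inclusion fails. Take B = {1}, C = ∅, X = {1}; then 1 ∈ (C ∪ X) ∖ (C ∖ X) but 1 ∉ (X ∖ B) ∪ C.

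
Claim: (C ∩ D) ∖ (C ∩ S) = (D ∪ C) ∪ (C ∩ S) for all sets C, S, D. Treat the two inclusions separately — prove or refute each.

(⊆) holds; (⊇) fails.

(⊆) Let x ∈ (C ∩ D) ∖ (C ∩ S). Then x ∈ C ∩ D and x ∉ S, from which x ∈ (D ∪ C) ∪ (C ∩ S).

(⊇) This inclusion fails. Take C = {1}, S = ∅, D = ∅; then 1 ∈ (D ∪ C) ∪ (C ∩ S) but 1 ∉ (C ∩ D) ∖ (C ∩ S).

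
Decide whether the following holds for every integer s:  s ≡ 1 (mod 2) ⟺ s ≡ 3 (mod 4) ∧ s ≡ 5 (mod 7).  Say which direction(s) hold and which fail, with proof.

Not equivalent: only (⇐) holds.

(⇒) This fails: s = 1 gives 1 ≡ 1 (mod 2) but 1 ≡ 1 (mod 4), so the conjunction on the right does not hold.

(⇐) Conversely, if s ≡ 3 (mod 4) and s ≡ 5 (mod 7), then by the Chinese remainder theorem s ≡ 19 (mod 28). Since 19 ≡ 1 (mod 2) and 2 ∣ 28, we get s ≡ 1 (mod 2).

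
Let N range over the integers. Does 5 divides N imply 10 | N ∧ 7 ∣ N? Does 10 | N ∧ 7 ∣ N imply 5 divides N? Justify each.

[⇐] Suppose 10 ∣ N and 7 ∣ N. Any common multiple of 10 and 7 is a multiple of their lcm; here gcd(10, 7) = 1, so lcm(10, 7) = 10·7 = 70, so 70 ∣ N. Since 5 ∣ 70, it follows that 5 ∣ N.

[⇒] This fails: take N = 5. Certainly 5 ∣ 5, but 10 ∤ 5.

Only the reverse direction holds.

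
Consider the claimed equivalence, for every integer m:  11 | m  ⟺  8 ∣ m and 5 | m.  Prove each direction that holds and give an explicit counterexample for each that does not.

(→) This fails: take m = 11. Certainly 11 ∣ 11, but 8 ∤ 11.

(←) This fails: take m = 40. Both 8 ∣ 40 and 5 ∣ 40, yet 40 is not a multiple of 11 (since 40 = 3·11 + 7), so 11 ∤ 40.

Both directions fail.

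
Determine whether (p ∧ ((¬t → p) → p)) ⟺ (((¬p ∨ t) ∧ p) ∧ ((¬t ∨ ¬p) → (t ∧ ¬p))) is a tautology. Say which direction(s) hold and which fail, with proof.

The forward direction fails; the converse holds.

(→) This fails. Under p = T, t = F, the left side is true but the right side is false.

(←) Assume the antecedent. If p is true, p ∧ ((¬t → p) → p) reduces to true regardless of the other variables. If p is false, the antecedent cannot hold. Either way p ∧ ((¬t → p) → p) holds.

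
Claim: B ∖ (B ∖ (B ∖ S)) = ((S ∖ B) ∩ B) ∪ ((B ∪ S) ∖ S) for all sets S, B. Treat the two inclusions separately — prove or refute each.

(⟹) Let x ∈ B ∖ (B ∖ (B ∖ S)). Then x ∈ B and x ∉ S, from which x ∈ ((S ∖ B) ∩ B) ∪ ((B ∪ S) ∖ S).

(⟸) Let x ∈ ((S ∖ B) ∩ B) ∪ ((B ∪ S) ∖ S). Then x ∈ B and x ∉ S, from which x ∈ B ∖ (B ∖ (B ∖ S)).

Both inclusions hold.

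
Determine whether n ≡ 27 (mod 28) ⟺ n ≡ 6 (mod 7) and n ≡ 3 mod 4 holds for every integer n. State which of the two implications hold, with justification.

Both implications hold.

[⇒] Suppose n ≡ 27 (mod 28); write n = 28j + 27. Since 7 ∣ 28, reducing mod 7 gives n ≡ 27 ≡ 6 (mod 7); since 4 ∣ 28, reducing mod 4 gives n ≡ 27 ≡ 3 (mod 4).

[⇐] Conversely, if n ≡ 6 (mod 7) and n ≡ 3 (mod 4), then by the Chinese remainder theorem n ≡ 27 (mod 28). This is exactly n ≡ 27 (mod 28).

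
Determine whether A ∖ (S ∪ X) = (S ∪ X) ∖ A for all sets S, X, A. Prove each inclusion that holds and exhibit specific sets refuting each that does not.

(⊆) This inclusion fails. Take S = ∅, X = ∅, A = {1}; then 1 ∈ A ∖ (S ∪ X) but 1 ∉ (S ∪ X) ∖ A.

(⊇) This inclusion fails. Take S = {1}, X = ∅, A = ∅; then 1 ∈ (S ∪ X) ∖ A but 1 ∉ A ∖ (S ∪ X).

(⊆) fails and (⊇) fails.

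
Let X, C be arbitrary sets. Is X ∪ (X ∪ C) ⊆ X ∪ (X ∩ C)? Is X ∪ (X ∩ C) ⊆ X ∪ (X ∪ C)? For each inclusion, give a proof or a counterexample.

(⊆) fails; (⊇) holds.

(⊆) This inclusion fails. Take X = ∅, C = {1}; then 1 ∈ X ∪ (X ∪ C) but 1 ∉ X ∪ (X ∩ C).

(⊇) Let x ∈ X ∪ (X ∩ C). Then either x ∈ X and x ∉ C; or x ∈ X ∩ C. In each case x ∈ X ∪ (X ∪ C), so X ∪ (X ∩ C) ⊆ X ∪ (X ∪ C).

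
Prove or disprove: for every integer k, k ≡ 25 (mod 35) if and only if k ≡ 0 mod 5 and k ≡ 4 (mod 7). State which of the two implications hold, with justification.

(⇒) Suppose k ≡ 25 (mod 35); write k = 35j + 25. Since 5 ∣ 35, reducing mod 5 gives k ≡ 25 ≡ 0 (mod 5); since 7 ∣ 35, reducing mod 7 gives k ≡ 25 ≡ 4 (mod 7).

(⇐) Conversely, if k ≡ 0 (mod 5) and k ≡ 4 (mod 7), then by the Chinese remainder theorem k ≡ 25 (mod 35). This is exactly k ≡ 25 (mod 35).

Equivalent; both directions hold.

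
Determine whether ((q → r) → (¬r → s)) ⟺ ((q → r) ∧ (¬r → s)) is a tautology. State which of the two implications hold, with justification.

The forward direction fails; the converse holds.

Forward direction. This fails. Under r = F, q = T, s = F, the left side is true but the right side is false.

Converse. Assume the antecedent. If r is true, (q → r) → (¬r → s) reduces to true regardless of the other variables. If r is false, the antecedent forces (r = F, q = F, s = T), and (q → r) → (¬r → s) holds there. Either way (q → r) → (¬r → s) holds.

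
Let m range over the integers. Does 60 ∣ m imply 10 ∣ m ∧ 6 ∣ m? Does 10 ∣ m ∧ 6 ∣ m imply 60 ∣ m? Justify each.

[⇒] If 60 ∣ m, write m = 60q. Since 60 = 6·10, m = 10·(6q), so 10 ∣ m; and since 60 = 10·6, m = 6·(10q), so 6 ∣ m.

[⇐] This fails: take m = 30. Both 10 ∣ 30 and 6 ∣ 30, yet 30 is not a multiple of 60 (since 30 = 0·60 + 30), so 60 ∤ 30.

Not equivalent: only (⇒) holds.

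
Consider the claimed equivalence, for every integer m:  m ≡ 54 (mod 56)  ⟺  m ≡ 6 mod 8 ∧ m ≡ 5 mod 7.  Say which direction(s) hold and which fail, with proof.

(→) Suppose m ≡ 54 (mod 56); write m = 56j + 54. Since 8 ∣ 56, reducing mod 8 gives m ≡ 54 ≡ 6 (mod 8); since 7 ∣ 56, reducing mod 7 gives m ≡ 54 ≡ 5 (mod 7).

(←) Conversely, if m ≡ 6 (mod 8) and m ≡ 5 (mod 7), then by the Chinese remainder theorem m ≡ 54 (mod 56). This is exactly m ≡ 54 (mod 56).

Both implications hold.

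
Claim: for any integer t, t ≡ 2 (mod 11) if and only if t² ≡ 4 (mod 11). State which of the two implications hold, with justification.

(→) Suppose t ≡ 2 (mod 11). Write t = 11j + 2. Then (11j + 2)² = 121j² + 44j + 4 = 11(11j² + 4j) + 4, so t² ≡ 4 (mod 11).

(←) This fails: take t = 9. Then 9² = 81 ≡ 4 (mod 11), yet 9 ≡ 9 (mod 11), not 2.

(⇒) holds; (⇐) fails.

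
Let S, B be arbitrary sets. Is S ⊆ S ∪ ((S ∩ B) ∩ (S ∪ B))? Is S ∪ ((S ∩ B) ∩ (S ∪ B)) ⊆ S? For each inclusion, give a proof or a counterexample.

Both inclusions hold.

(⟸) Let x ∈ S ∪ ((S ∩ B) ∩ (S ∪ B)). Then either x ∈ S and x ∉ B; or x ∈ S ∩ B. In each case x ∈ S, so S ∪ ((S ∩ B) ∩ (S ∪ B)) ⊆ S.

(⟹) Let x ∈ S. Then either x ∈ S and x ∉ B; or x ∈ S ∩ B. In each case x ∈ S ∪ ((S ∩ B) ∩ (S ∪ B)), so S ⊆ S ∪ ((S ∩ B) ∩ (S ∪ B)).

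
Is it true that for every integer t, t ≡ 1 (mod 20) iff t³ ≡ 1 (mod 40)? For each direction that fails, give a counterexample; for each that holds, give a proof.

Not equivalent: only (⇐) holds.

Forward direction. This fails: take t = 21. Then 21 ≡ 1 (mod 20), but 21³ = 9261 ≡ 21 (mod 40), not 1.

Converse. The residues r modulo 40 with r³ ≡ 1 (mod 40) are exactly {1}, and each is ≡ 1 (mod 20).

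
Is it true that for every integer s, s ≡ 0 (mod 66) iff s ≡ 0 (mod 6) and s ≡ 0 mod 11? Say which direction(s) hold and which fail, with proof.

Both directions hold.

(⟹) Suppose s ≡ 0 (mod 66); write s = 66j + 0. Since 6 ∣ 66, reducing mod 6 gives s ≡ 0 (mod 6); since 11 ∣ 66, reducing mod 11 gives s ≡ 0 (mod 11).

(⟸) Conversely, if s ≡ 0 (mod 6) and s ≡ 0 (mod 11), then by the Chinese remainder theorem s ≡ 0 (mod 66). This is exactly s ≡ 0 (mod 66).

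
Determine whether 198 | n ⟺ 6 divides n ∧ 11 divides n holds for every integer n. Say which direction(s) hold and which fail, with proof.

Only the forward direction holds.

[⇒] If 198 ∣ n, write n = 198q. Since 198 = 33·6, n = 6·(33q), so 6 ∣ n; and since 198 = 18·11, n = 11·(18q), so 11 ∣ n.

[⇐] This fails: take n = 66. Both 6 ∣ 66 and 11 ∣ 66, yet 66 is not a multiple of 198 (since 66 = 0·198 + 66), so 198 ∤ 66.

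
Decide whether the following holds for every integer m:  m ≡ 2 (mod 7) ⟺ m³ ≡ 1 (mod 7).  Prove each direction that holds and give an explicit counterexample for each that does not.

(→) Suppose m ≡ 2 (mod 7). Write m = 7j + 2. Then (7j + 2)³ = 343j³ + 294j² + 84j + 8 = 7(49j³ + 42j² + 12j + 1) + 1, so m³ ≡ 1 (mod 7).

(←) This fails: take m = 1. Then 1³ = 1 ≡ 1 (mod 7), yet 1 ≡ 1 (mod 7), not 2.

Only the forward direction holds.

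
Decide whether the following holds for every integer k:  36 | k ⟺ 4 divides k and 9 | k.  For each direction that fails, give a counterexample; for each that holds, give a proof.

Both implications hold.

[⇒] If 36 ∣ k, write k = 36q. Since 36 = 9·4, k = 4·(9q), so 4 ∣ k; and since 36 = 4·9, k = 9·(4q), so 9 ∣ k.

[⇐] Suppose 4 ∣ k and 9 ∣ k. Any common multiple of 4 and 9 is a multiple of their lcm; here gcd(4, 9) = 1, so lcm(4, 9) = 4·9 = 36, so 36 ∣ k.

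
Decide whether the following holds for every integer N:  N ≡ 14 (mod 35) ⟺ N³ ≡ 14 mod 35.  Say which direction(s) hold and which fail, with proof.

Both directions hold; the statement is true.

(⟹) Suppose N ≡ 14 (mod 35). Write N = 35j + 14. Then (35j + 14)³ = 42875j³ + 51450j² + 20580j + 2744 = 35(1225j³ + 1470j² + 588j + 78) + 14, so N³ ≡ 14 (mod 35).

(⟸) Conversely, suppose N³ ≡ 14 (mod 35). The only residue r in {0, …, 34} with r³ ≡ 14 (mod 35) is r = 14, so N ≡ 14 (mod 35).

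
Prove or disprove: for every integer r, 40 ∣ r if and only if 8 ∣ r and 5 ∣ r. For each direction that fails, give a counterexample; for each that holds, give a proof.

(⟹) If 40 ∣ r, write r = 40q. Since 40 = 5·8, r = 8·(5q), so 8 ∣ r; and since 40 = 8·5, r = 5·(8q), so 5 ∣ r.

(⟸) Suppose 8 ∣ r and 5 ∣ r. Any common multiple of 8 and 5 is a multiple of their lcm; here gcd(8, 5) = 1, so lcm(8, 5) = 8·5 = 40, so 40 ∣ r.

Both directions hold; the statement is true.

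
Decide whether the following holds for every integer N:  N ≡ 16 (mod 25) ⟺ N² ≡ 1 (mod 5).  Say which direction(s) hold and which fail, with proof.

Only the forward direction holds.

(⟹) Suppose N ≡ 16 (mod 25). Then N² ≡ 16² = 256 (mod 25), and since 5 ∣ 25, also N² ≡ 1 (mod 5).

(⟸) This fails: take N = 1. Then 1² = 1 ≡ 1 (mod 5), yet 1 ≡ 1 (mod 25), not 16.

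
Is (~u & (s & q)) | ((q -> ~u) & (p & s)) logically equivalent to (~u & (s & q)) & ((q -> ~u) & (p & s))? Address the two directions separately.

(⇐) Assume the antecedent. If u is true, the antecedent cannot hold. If u is false, the antecedent forces (u = F, s = T, q = T, p = T), and the consequent holds there. Either way the consequent holds.

(⇒) This fails. Under u = F, s = T, q = F, p = T, the left side is true but the right side is false.

(⇒) fails; (⇐) holds.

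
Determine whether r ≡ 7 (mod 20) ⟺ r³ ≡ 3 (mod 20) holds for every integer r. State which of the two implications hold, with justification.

(⟹) Suppose r ≡ 7 (mod 20). Write r = 20j + 7. Then (20j + 7)³ = 8000j³ + 8400j² + 2940j + 343 = 20(400j³ + 420j² + 147j + 17) + 3, so r³ ≡ 3 (mod 20).

(⟸) Conversely, suppose r³ ≡ 3 (mod 20). The only residue r in {0, …, 19} with r³ ≡ 3 (mod 20) is r = 7, so r ≡ 7 (mod 20).

Both directions hold.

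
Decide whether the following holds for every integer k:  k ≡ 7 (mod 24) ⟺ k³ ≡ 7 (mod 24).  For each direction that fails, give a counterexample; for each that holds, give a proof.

Forward direction. Suppose k ≡ 7 (mod 24). Write k = 24j + 7. Then (24j + 7)³ = 13824j³ + 12096j² + 3528j + 343 = 24(576j³ + 504j² + 147j + 14) + 7, so k³ ≡ 7 (mod 24).

Converse. Suppose k³ ≡ 7 (mod 24). The only residue r in {0, …, 23} with r³ ≡ 7 (mod 24) is r = 7, so k ≡ 7 (mod 24).

Equivalent; both directions hold.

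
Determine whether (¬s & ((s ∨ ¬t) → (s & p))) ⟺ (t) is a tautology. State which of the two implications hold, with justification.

Only the forward direction holds.

(←) This fails. Under t = T, p = F, s = T, the left side is false but the right side is true.

(→) Assume the antecedent. If t is true, t reduces to true regardless of the other variables. If t is false, the antecedent cannot hold. Either way t holds.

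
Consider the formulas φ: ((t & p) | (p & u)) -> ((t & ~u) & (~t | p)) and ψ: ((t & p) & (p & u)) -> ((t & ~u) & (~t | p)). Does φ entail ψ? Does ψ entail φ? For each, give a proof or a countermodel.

(←) This fails. Under u = T, t = F, p = T, the left side is false but the right side is true.

(→) Assume the antecedent. If u is true, the antecedent forces (u = T, t = F, p = F) or (u = T, t = T, p = F), and the consequent holds there. If u is false, the consequent reduces to true regardless of the other variables. Either way the consequent holds.

Not equivalent: only (⇒) holds.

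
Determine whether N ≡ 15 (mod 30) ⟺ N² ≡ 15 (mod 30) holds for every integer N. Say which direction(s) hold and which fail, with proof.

Equivalent; both directions hold.

(⟹) Suppose N ≡ 15 (mod 30). Write N = 30j + 15. Then (30j + 15)² = 900j² + 900j + 225 = 30(30j² + 30j + 7) + 15, so N² ≡ 15 (mod 30).

(⟸) Conversely, suppose N² ≡ 15 (mod 30). The only residue r in {0, …, 29} with r² ≡ 15 (mod 30) is r = 15, so N ≡ 15 (mod 30).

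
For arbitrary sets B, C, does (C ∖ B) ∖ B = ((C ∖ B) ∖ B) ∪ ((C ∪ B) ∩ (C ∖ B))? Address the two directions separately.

The two sets are equal.

(⊆) Let x ∈ (C ∖ B) ∖ B. Then x ∈ C and x ∉ B, from which x ∈ ((C ∖ B) ∖ B) ∪ ((C ∪ B) ∩ (C ∖ B)).

(⊇) Let x ∈ ((C ∖ B) ∖ B) ∪ ((C ∪ B) ∩ (C ∖ B)). Then x ∈ C and x ∉ B, from which x ∈ (C ∖ B) ∖ B.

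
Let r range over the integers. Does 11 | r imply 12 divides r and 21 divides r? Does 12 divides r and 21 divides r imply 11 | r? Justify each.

Neither direction holds.

(→) This fails: take r = 11. Certainly 11 ∣ 11, but 12 ∤ 11.

(←) This fails: take r = 84. Both 12 ∣ 84 and 21 ∣ 84, yet 84 is not a multiple of 11 (since 84 = 7·11 + 7), so 11 ∤ 84.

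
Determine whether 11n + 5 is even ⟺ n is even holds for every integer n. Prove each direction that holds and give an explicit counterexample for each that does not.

(⇒) This fails: n = 3 gives 11n + 5 = 38, which is even, but 3 is odd, not even.

(⇐) This also fails: n = 0 is even, but 11n + 5 = 5 is odd, not even.

Neither direction holds.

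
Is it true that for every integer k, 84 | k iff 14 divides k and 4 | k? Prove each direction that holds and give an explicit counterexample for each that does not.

(⇐) This fails: take k = 28. Both 14 ∣ 28 and 4 ∣ 28, yet 28 is not a multiple of 84 (since 28 = 0·84 + 28), so 84 ∤ 28.

(⇒) If 84 ∣ k, write k = 84q. Since 84 = 6·14, k = 14·(6q), so 14 ∣ k; and since 84 = 21·4, k = 4·(21q), so 4 ∣ k.

Only the forward implication holds.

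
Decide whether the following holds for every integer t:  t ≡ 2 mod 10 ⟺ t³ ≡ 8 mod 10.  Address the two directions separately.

Both directions hold.

(⇐) Suppose t³ ≡ 8 (mod 10). The only residue r in {0, …, 9} with r³ ≡ 8 (mod 10) is r = 2, so t ≡ 2 (mod 10).

(⇒) Suppose t ≡ 2 mod 10. Write t = 10j + 2. Then (10j + 2)³ = 1000j³ + 600j² + 120j + 8 = 10(100j³ + 60j² + 12j) + 8, so t³ ≡ 8 (mod 10).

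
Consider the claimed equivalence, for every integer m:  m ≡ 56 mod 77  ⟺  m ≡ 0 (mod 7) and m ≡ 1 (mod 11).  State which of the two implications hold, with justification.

Both implications hold.

[⇒] Suppose m ≡ 56 (mod 77); write m = 77j + 56. Since 7 ∣ 77, reducing mod 7 gives m ≡ 56 ≡ 0 (mod 7); since 11 ∣ 77, reducing mod 11 gives m ≡ 56 ≡ 1 (mod 11).

[⇐] Conversely, if m ≡ 0 (mod 7) and m ≡ 1 (mod 11), then by the Chinese remainder theorem m ≡ 56 (mod 77). This is exactly m ≡ 56 (mod 77).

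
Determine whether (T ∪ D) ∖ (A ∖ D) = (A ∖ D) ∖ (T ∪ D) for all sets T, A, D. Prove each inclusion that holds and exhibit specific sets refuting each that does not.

(⟹) This inclusion fails. Take T = {1}, A = ∅, D = ∅; then 1 ∈ (T ∪ D) ∖ (A ∖ D) but 1 ∉ (A ∖ D) ∖ (T ∪ D).

(⟸) This inclusion fails. Take T = ∅, A = {1}, D = ∅; then 1 ∈ (A ∖ D) ∖ (T ∪ D) but 1 ∉ (T ∪ D) ∖ (A ∖ D).

Both inclusions fail.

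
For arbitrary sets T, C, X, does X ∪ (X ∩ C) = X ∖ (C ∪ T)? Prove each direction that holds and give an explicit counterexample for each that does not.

Only the reverse inclusion holds.

(⊆) This inclusion fails. Take T = {1}, C = ∅, X = {1}; then 1 ∈ X ∪ (X ∩ C) but 1 ∉ X ∖ (C ∪ T).

(⊇) Let x ∈ X ∖ (C ∪ T). Then x ∈ X and x ∉ T, C, from which x ∈ X ∪ (X ∩ C).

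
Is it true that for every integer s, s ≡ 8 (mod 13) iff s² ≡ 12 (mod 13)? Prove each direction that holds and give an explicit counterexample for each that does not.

(→) Suppose s ≡ 8 (mod 13). Write s = 13j + 8. Then (13j + 8)² = 169j² + 208j + 64 = 13(13j² + 16j + 4) + 12, so s² ≡ 12 (mod 13).

(←) This fails: take s = 5. Then 5² = 25 ≡ 12 (mod 13), yet 5 ≡ 5 (mod 13), not 8.

Only the forward implication holds.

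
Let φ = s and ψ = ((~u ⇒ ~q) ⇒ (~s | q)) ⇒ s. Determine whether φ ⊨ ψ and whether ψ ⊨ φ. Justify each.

Equivalent; both directions hold.

(⟹) Assume the antecedent. If q is true, the antecedent forces (q = T, u = F, s = T) or (q = T, u = T, s = T), and ((~u ⇒ ~q) ⇒ (~s | q)) ⇒ s holds there. If q is false, the antecedent forces (q = F, u = F, s = T) or (q = F, u = T, s = T), and ((~u ⇒ ~q) ⇒ (~s | q)) ⇒ s holds there. Either way ((~u ⇒ ~q) ⇒ (~s | q)) ⇒ s holds.

(⟸) Assume the antecedent. If q is true, the antecedent forces (q = T, u = F, s = T) or (q = T, u = T, s = T), and s holds there. If q is false, the antecedent forces (q = F, u = F, s = T) or (q = F, u = T, s = T), and s holds there. Either way s holds.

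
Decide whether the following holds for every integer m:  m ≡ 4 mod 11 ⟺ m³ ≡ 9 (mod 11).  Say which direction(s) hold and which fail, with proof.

[⇒] Suppose m ≡ 4 mod 11. Write m = 11j + 4. Then (11j + 4)³ = 1331j³ + 1452j² + 528j + 64 = 11(121j³ + 132j² + 48j + 5) + 9, so m³ ≡ 9 (mod 11).

[⇐] For the converse, argue contrapositively. If m ≢ 4 (mod 11), then m is congruent to one of 0, 1, 2, 3, 5, 6, 7, 8, 9, 10 modulo 11, and these give m³ ≡ 0, 1, 8, 5, 4, 7, 2, 6, 3, 10 respectively — never 9.

Both directions hold.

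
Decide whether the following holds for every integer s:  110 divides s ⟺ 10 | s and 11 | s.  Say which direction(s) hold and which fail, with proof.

(⟸) Suppose 10 ∣ s and 11 ∣ s. Any common multiple of 10 and 11 is a multiple of their lcm; here gcd(10, 11) = 1, so lcm(10, 11) = 10·11 = 110, so 110 ∣ s.

(⟹) If 110 ∣ s, write s = 110q. Since 110 = 11·10, s = 10·(11q), so 10 ∣ s; and since 110 = 10·11, s = 11·(10q), so 11 ∣ s.

The biconditional holds.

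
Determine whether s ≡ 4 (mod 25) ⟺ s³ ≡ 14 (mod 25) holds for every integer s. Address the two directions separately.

Both implications hold.

(←) Suppose s³ ≡ 14 (mod 25). The only residue r in {0, …, 24} with r³ ≡ 14 (mod 25) is r = 4, so s ≡ 4 (mod 25).

(→) Suppose s ≡ 4 (mod 25). Write s = 25j + 4. Then (25j + 4)³ = 15625j³ + 7500j² + 1200j + 64 = 25(625j³ + 300j² + 48j + 2) + 14, so s³ ≡ 14 (mod 25).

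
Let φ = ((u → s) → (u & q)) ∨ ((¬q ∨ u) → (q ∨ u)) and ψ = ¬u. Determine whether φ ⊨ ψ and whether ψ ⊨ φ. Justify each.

Both directions fail.

(⇒) This fails. Under u = T, q = F, s = F, the left side is true but the right side is false.

(⇐) This fails. Under u = F, q = F, s = F, the left side is false but the right side is true.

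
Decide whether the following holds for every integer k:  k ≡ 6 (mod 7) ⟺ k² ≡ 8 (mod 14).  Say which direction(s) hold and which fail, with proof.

Both directions fail.

[⇒] This fails: take k = 13. Then 13 ≡ 6 (mod 7), but 13² = 169 ≡ 1 (mod 14), not 8.

[⇐] This fails: take k = 8. Then 8² = 64 ≡ 8 (mod 14), yet 8 ≡ 1 (mod 7), not 6.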